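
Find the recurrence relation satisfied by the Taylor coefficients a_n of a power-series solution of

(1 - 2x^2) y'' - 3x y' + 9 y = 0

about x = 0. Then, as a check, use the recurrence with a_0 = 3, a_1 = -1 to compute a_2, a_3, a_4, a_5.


Substitute y = sum_n a_n x^n.
(1 - 2 x^2) y'' contributes (n+2)(n+1) a_{n+2} - 2 n(n-1) a_n at x^n.
-3 x y'(x) contributes -3 n a_n at x^n.
9 y(x) contributes 9 a_n at x^n.
Matching x^n: (n+2)(n+1) a_{n+2} + (-2 n(n-1) - 3 n + 9) a_n = 0.
Thus a_{n+2} = (2 n(n-1) + 3 n - 9) / ((n+1)(n+2)) * a_n.

Check with a_0 = 3, a_1 = -1 (apply the recurrence for n = 0, 1, 2, 3): a_0 = 3, a_1 = -1, a_2 = -27/2, a_3 = 1, a_4 = -9/8, a_5 = 3/5.

a_(n+2) = (2 n(n-1) + 3 n - 9) / ((n+1)(n+2)) * a_n; check: a_0 = 3, a_1 = -1, a_2 = -27/2, a_3 = 1, a_4 = -9/8, a_5 = 3/5


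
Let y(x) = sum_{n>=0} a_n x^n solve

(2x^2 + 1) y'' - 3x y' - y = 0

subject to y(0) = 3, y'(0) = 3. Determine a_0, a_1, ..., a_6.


Ansatz: y(x) = sum_{n>=0} a_n x^n, so y'(x) = sum_{n>=1} n a_n x^(n-1) and y''(x) = sum_{n>=2} n(n-1) a_n x^(n-2).
Substitute into P(x) y'' + Q(x) y' + R(x) y = 0 with P(x) = 2x^2 + 1, Q(x) = -3x, R(x) = -1, and match powers of x.
Initial conditions: a_0 = 3, a_1 = 3.
Setting the coefficient of each power of x to zero and solving order by order (substituting the coefficients already found):
  x^0: 2 a_2 - a_0 = 0  ->  2 a_2 = a_0 = 3  ->  a_2 = 3/2
  x^1: 6 a_3 - 4 a_1 = 0  ->  6 a_3 = 4 a_1 = 12  ->  a_3 = 2
  x^2: 12 a_4 - 3 a_2 = 0  ->  12 a_4 = 3 a_2 = 9/2  ->  a_4 = 3/8
  x^3: 20 a_5 + 2 a_3 = 0  ->  20 a_5 = -2 a_3 = -4  ->  a_5 = -1/5
  x^4: 30 a_6 + 11 a_4 = 0  ->  30 a_6 = -11 a_4 = -33/8  ->  a_6 = -11/80
Truncated series: y(x) = 3 + 3 x + (3/2) x^2 + 2 x^3 + (3/8) x^4 - (1/5) x^5 - (11/80) x^6 + O(x^7).

a_0 = 3; a_1 = 3; a_2 = 3/2; a_3 = 2; a_4 = 3/8; a_5 = -1/5; a_6 = -11/80


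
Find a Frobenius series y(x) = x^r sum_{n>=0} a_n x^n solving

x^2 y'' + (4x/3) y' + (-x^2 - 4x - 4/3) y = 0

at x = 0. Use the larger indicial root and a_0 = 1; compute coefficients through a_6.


Write in Frobenius form y'' + (p(x)/x) y' + (q(x)/x^2) y = 0:
  p(x) = 4/3,  q(x) = -x^2 - 4x - 4/3.
Indicial equation: r(r-1) + (4/3) r + (-4/3) = 0 -> roots r_1 = 1, r_2 = -4/3.
Take r = r_1 = 1. Let y(x) = x^r sum_{n>=0} a_n x^n with a_0 = 1.
Substitute y = x^r sum a_n x^n and match x^{r+n}. The recurrence is
  D(n) a_n - 4 a_{n-1} - 1 a_{n-2} = 0,  where D(n) = (r+n)(r+n-1) + (4/3)(r+n) + (-4/3).
  a_n = [4 a_{n-1} + 1 a_{n-2}] / D(n).
Since the indicial polynomial factors as (r - r_1)(r - r_2), D(n) = (r_1 + n - r_1)(r_1 + n - r_2) = n(n + 7/3).
Evaluating step by step (a_0 = 1):
  n = 1: D(1) = 1(1 + 7/3) = 10/3; numerator = 4(1) = 4; a_1 = (4)/(10/3) = 6/5
  n = 2: D(2) = 2(2 + 7/3) = 26/3; numerator = 4(6/5) + 1(1) = 29/5; a_2 = (29/5)/(26/3) = 87/130
  n = 3: D(3) = 3(3 + 7/3) = 16; numerator = 4(87/130) + 1(6/5) = 252/65; a_3 = (252/65)/(16) = 63/260
  n = 4: D(4) = 4(4 + 7/3) = 76/3; numerator = 4(63/260) + 1(87/130) = 213/130; a_4 = (213/130)/(76/3) = 639/9880
  n = 5: D(5) = 5(5 + 7/3) = 110/3; numerator = 4(639/9880) + 1(63/260) = 495/988; a_5 = (495/988)/(110/3) = 27/1976
  n = 6: D(6) = 6(6 + 7/3) = 50; numerator = 4(27/1976) + 1(639/9880) = 1179/9880; a_6 = (1179/9880)/(50) = 1179/494000

r = 1; a_0 = 1; a_1 = 6/5; a_2 = 87/130; a_3 = 63/260; a_4 = 639/9880; a_5 = 27/1976; a_6 = 1179/494000


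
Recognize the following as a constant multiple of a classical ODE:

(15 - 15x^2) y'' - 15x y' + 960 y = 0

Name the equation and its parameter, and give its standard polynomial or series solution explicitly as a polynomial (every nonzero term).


All three coefficients share the factor 15; dividing through by 15 gives  (1 - x^2) y'' - x y' + 64 y = 0.
This matches the Chebyshev equation (1 - x^2) y'' - x y' + n^2 y = 0 (note the -x y' term, not -2x y') with n^2 = 64, so n = 8; the polynomial solution is T_8(x).
With y = sum_k a_k x^k, matching x^k gives (k+2)(k+1) a_{k+2} = (k^2 - n^2) a_k = (k - 8)(k + 8) a_k. The right side vanishes at k = 8, so the series with the parity of 8 terminates at degree 8.
Standard normalization: leading coefficient of T_n is 2^(n-1), so a_8 = 2^7 = 128. Work downward with a_k = (k+1)(k+2) a_{k+2} / ((k - 8)(k + 8)):
  a_6 = (7)(8)(128) / ((6 - 8)(6 + 8)) = 7168/(-28) = -256
  a_4 = (5)(6)(-256) / ((4 - 8)(4 + 8)) = -7680/(-48) = 160
  a_2 = (3)(4)(160) / ((2 - 8)(2 + 8)) = 1920/(-60) = -32
  a_0 = (1)(2)(-32) / ((0 - 8)(0 + 8)) = -64/(-64) = 1
Hence T_8(x) = 128 x^8 - 256 x^6 + 160 x^4 - 32 x^2 + 1.

T_8(x); series = 128 x^8 - 256 x^6 + 160 x^4 - 32 x^2 + 1


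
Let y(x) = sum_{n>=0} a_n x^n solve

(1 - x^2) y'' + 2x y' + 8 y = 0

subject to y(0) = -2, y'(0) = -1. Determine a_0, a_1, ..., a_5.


Ansatz: y(x) = sum_{n>=0} a_n x^n, so y'(x) = sum_{n>=1} n a_n x^(n-1) and y''(x) = sum_{n>=2} n(n-1) a_n x^(n-2).
Substitute into P(x) y'' + Q(x) y' + R(x) y = 0 with P(x) = 1 - x^2, Q(x) = 2x, R(x) = 8, and match powers of x.
Initial conditions: a_0 = -2, a_1 = -1.
Setting the coefficient of each power of x to zero and solving order by order (substituting the coefficients already found):
  x^0: 2 a_2 + 8 a_0 = 0  ->  2 a_2 = -8 a_0 = 16  ->  a_2 = 8
  x^1: 6 a_3 + 10 a_1 = 0  ->  6 a_3 = -10 a_1 = 10  ->  a_3 = 5/3
  x^2: 12 a_4 + 10 a_2 = 0  ->  12 a_4 = -10 a_2 = -80  ->  a_4 = -20/3
  x^3: 20 a_5 + 8 a_3 = 0  ->  20 a_5 = -8 a_3 = -40/3  ->  a_5 = -2/3
Truncated series: y(x) = -2 - x + 8 x^2 + (5/3) x^3 - (20/3) x^4 - (2/3) x^5 + O(x^6).

a_0 = -2; a_1 = -1; a_2 = 8; a_3 = 5/3; a_4 = -20/3; a_5 = -2/3


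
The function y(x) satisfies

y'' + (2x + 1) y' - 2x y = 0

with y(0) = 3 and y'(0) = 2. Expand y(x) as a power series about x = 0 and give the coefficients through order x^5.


Ansatz: y(x) = sum_{n>=0} a_n x^n, so y'(x) = sum_{n>=1} n a_n x^(n-1) and y''(x) = sum_{n>=2} n(n-1) a_n x^(n-2).
Substitute into P(x) y'' + Q(x) y' + R(x) y = 0 with P(x) = 1, Q(x) = 2x + 1, R(x) = -2x, and match powers of x.
Initial conditions: a_0 = 3, a_1 = 2.
Setting the coefficient of each power of x to zero and solving order by order (substituting the coefficients already found):
  x^0: 2 a_2 + a_1 = 0  ->  2 a_2 = -a_1 = -2  ->  a_2 = -1
  x^1: 6 a_3 + 2 a_2 + 2 a_1 - 2 a_0 = 0  ->  6 a_3 = -2 a_2 - 2 a_1 + 2 a_0 = 4  ->  a_3 = 2/3
  x^2: 12 a_4 + 3 a_3 + 4 a_2 - 2 a_1 = 0  ->  12 a_4 = -3 a_3 - 4 a_2 + 2 a_1 = 6  ->  a_4 = 1/2
  x^3: 20 a_5 + 4 a_4 + 6 a_3 - 2 a_2 = 0  ->  20 a_5 = -4 a_4 - 6 a_3 + 2 a_2 = -8  ->  a_5 = -2/5
Truncated series: y(x) = 3 + 2 x - x^2 + (2/3) x^3 + (1/2) x^4 - (2/5) x^5 + O(x^6).

a_0 = 3; a_1 = 2; a_2 = -1; a_3 = 2/3; a_4 = 1/2; a_5 = -2/5


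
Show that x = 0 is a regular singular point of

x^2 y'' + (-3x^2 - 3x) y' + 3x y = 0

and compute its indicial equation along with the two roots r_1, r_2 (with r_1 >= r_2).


Divide by x^2 to reach normal form y'' + P_1(x) y' + P_2(x) y = 0 with P_1(x) = -3 - 3/x and P_2(x) = 3/x.
x = 0 is a singular point because the y'-coefficient -3 - 3/x has a pole at x = 0 and the y-coefficient 3/x has a pole at x = 0.
It is a regular singular point because x P_1(x) = p(x) = -3x - 3 and x^2 P_2(x) = q(x) = 3x are polynomials, hence analytic at x = 0.
p(0) = -3,  q(0) = 0.
Indicial equation: r(r-1) + p(0) r + q(0) = 0, i.e. r^2 + (p(0) - 1) r + q(0) = 0, i.e. r^2 - 4 r = 0.
Discriminant: (-4)^2 - 4(0) = 16, so r = (4 ± 4)/2.
Solving: r_1 = 4, r_2 = 0.

indicial: r^2 - 4 r = 0; roots r_1 = 4, r_2 = 0


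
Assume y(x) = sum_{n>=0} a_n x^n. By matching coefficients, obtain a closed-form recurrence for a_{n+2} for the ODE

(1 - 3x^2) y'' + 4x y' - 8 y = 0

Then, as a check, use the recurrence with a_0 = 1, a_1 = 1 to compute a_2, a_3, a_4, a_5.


Substitute y = sum_n a_n x^n.
(1 - 3 x^2) y'' contributes (n+2)(n+1) a_{n+2} - 3 n(n-1) a_n at x^n.
4 x y'(x) contributes 4 n a_n at x^n.
-8 y(x) contributes -8 a_n at x^n.
Matching x^n: (n+2)(n+1) a_{n+2} + (-3 n(n-1) + 4 n - 8) a_n = 0.
Thus a_{n+2} = (3 n(n-1) - 4 n + 8) / ((n+1)(n+2)) * a_n.

Check with a_0 = 1, a_1 = 1 (apply the recurrence for n = 0, 1, 2, 3): a_0 = 1, a_1 = 1, a_2 = 4, a_3 = 2/3, a_4 = 2, a_5 = 7/15.

a_(n+2) = (3 n(n-1) - 4 n + 8) / ((n+1)(n+2)) * a_n; check: a_0 = 1, a_1 = 1, a_2 = 4, a_3 = 2/3, a_4 = 2, a_5 = 7/15


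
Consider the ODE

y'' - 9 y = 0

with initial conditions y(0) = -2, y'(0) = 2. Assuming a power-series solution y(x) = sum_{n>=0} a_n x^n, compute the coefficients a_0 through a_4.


Ansatz: y(x) = sum_{n>=0} a_n x^n, so y'(x) = sum_{n>=1} n a_n x^(n-1) and y''(x) = sum_{n>=2} n(n-1) a_n x^(n-2).
Substitute into P(x) y'' + Q(x) y' + R(x) y = 0 with P(x) = 1, Q(x) = 0, R(x) = -9, and match powers of x.
Initial conditions: a_0 = -2, a_1 = 2.
Setting the coefficient of each power of x to zero and solving order by order (substituting the coefficients already found):
  x^0: 2 a_2 - 9 a_0 = 0  ->  2 a_2 = 9 a_0 = -18  ->  a_2 = -9
  x^1: 6 a_3 - 9 a_1 = 0  ->  6 a_3 = 9 a_1 = 18  ->  a_3 = 3
  x^2: 12 a_4 - 9 a_2 = 0  ->  12 a_4 = 9 a_2 = -81  ->  a_4 = -27/4
Truncated series: y(x) = -2 + 2 x - 9 x^2 + 3 x^3 - (27/4) x^4 + O(x^5).

a_0 = -2; a_1 = 2; a_2 = -9; a_3 = 3; a_4 = -27/4


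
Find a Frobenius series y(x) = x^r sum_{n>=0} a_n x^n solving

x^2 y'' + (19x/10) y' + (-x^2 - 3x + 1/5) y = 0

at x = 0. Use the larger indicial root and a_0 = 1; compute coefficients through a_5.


Write in Frobenius form y'' + (p(x)/x) y' + (q(x)/x^2) y = 0:
  p(x) = 19/10,  q(x) = -x^2 - 3x + 1/5.
Indicial equation: r(r-1) + (19/10) r + (1/5) = 0 -> roots r_1 = -2/5, r_2 = -1/2.
Take r = r_1 = -2/5. Let y(x) = x^r sum_{n>=0} a_n x^n with a_0 = 1.
Substitute y = x^r sum a_n x^n and match x^{r+n}. The recurrence is
  D(n) a_n - 3 a_{n-1} - 1 a_{n-2} = 0,  where D(n) = (r+n)(r+n-1) + (19/10)(r+n) + (1/5).
  a_n = [3 a_{n-1} + 1 a_{n-2}] / D(n).
Since the indicial polynomial factors as (r - r_1)(r - r_2), D(n) = (r_1 + n - r_1)(r_1 + n - r_2) = n(n + 1/10).
Evaluating step by step (a_0 = 1):
  n = 1: D(1) = 1(1 + 1/10) = 11/10; numerator = 3(1) = 3; a_1 = (3)/(11/10) = 30/11
  n = 2: D(2) = 2(2 + 1/10) = 21/5; numerator = 3(30/11) + 1(1) = 101/11; a_2 = (101/11)/(21/5) = 505/231
  n = 3: D(3) = 3(3 + 1/10) = 93/10; numerator = 3(505/231) + 1(30/11) = 65/7; a_3 = (65/7)/(93/10) = 650/651
  n = 4: D(4) = 4(4 + 1/10) = 82/5; numerator = 3(650/651) + 1(505/231) = 37105/7161; a_4 = (37105/7161)/(82/5) = 4525/14322
  n = 5: D(5) = 5(5 + 1/10) = 51/2; numerator = 3(4525/14322) + 1(650/651) = 27875/14322; a_5 = (27875/14322)/(51/2) = 27875/365211

r = -2/5; a_0 = 1; a_1 = 30/11; a_2 = 505/231; a_3 = 650/651; a_4 = 4525/14322; a_5 = 27875/365211


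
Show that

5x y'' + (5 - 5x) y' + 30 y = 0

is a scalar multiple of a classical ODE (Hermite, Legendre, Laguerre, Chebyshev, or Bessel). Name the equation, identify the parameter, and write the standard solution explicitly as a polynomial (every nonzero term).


All three coefficients share the factor 5; dividing through by 5 gives  x y'' + (1 - x) y' + 6 y = 0.
This matches the Laguerre equation x y'' + (1 - x) y' + n y = 0 with n = 6; the polynomial solution is L_6(x).
With y = sum_k a_k x^k, matching x^k gives (k+1)k a_{k+1} + (k+1) a_{k+1} - k a_k + n a_k = 0, i.e. (k+1)^2 a_{k+1} = (k - n) a_k = (k - 6) a_k. The right side vanishes at k = 6, so the series terminates at degree 6.
Standard normalization L_n(0) = 1 gives a_0 = 1. Work upward with a_{k+1} = (k - 6) a_k / (k+1)^2:
  a_1 = (0 - 6)(1) / 1^2 = -6/1 = -6
  a_2 = (1 - 6)(-6) / 2^2 = 30/4 = 15/2
  a_3 = (2 - 6)(15/2) / 3^2 = -30/9 = -10/3
  a_4 = (3 - 6)(-10/3) / 4^2 = 10/16 = 5/8
  a_5 = (4 - 6)(5/8) / 5^2 = (-5/4)/25 = -1/20
  a_6 = (5 - 6)(-1/20) / 6^2 = (1/20)/36 = 1/720
Hence L_6(x) = x^6/720 - x^5/20 + 5 x^4/8 - 10 x^3/3 + 15 x^2/2 - 6 x + 1.

L_6(x); series = x^6/720 - x^5/20 + 5 x^4/8 - 10 x^3/3 + 15 x^2/2 - 6 x + 1


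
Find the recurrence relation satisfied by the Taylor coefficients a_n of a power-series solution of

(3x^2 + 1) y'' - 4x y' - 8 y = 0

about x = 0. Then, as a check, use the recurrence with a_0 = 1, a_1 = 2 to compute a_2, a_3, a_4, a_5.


Substitute y = sum_n a_n x^n.
(1 + 3 x^2) y'' contributes (n+2)(n+1) a_{n+2} + 3 n(n-1) a_n at x^n.
-4 x y'(x) contributes -4 n a_n at x^n.
-8 y(x) contributes -8 a_n at x^n.
Matching x^n: (n+2)(n+1) a_{n+2} + (3 n(n-1) - 4 n - 8) a_n = 0.
Thus a_{n+2} = (-3 n(n-1) + 4 n + 8) / ((n+1)(n+2)) * a_n.

Check with a_0 = 1, a_1 = 2 (apply the recurrence for n = 0, 1, 2, 3): a_0 = 1, a_1 = 2, a_2 = 4, a_3 = 4, a_4 = 10/3, a_5 = 2/5.

a_(n+2) = (-3 n(n-1) + 4 n + 8) / ((n+1)(n+2)) * a_n; check: a_0 = 1, a_1 = 2, a_2 = 4, a_3 = 4, a_4 = 10/3, a_5 = 2/5


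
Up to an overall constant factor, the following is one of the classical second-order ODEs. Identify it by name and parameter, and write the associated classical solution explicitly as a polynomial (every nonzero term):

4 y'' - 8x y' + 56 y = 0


All three coefficients share the factor 4; dividing through by 4 gives  y'' - 2x y' + 14 y = 0.
This matches the Hermite equation y'' - 2x y' + 2n y = 0 with 2n = 14, so n = 7; the polynomial solution is H_7(x).
With y = sum_k a_k x^k, matching x^k gives (k+2)(k+1) a_{k+2} = 2(k - n) a_k = 2(k - 7) a_k. The right side vanishes at k = 7, so the series with the parity of 7 terminates at degree 7.
Standard normalization: leading coefficient of H_n is 2^n, so a_7 = 2^7 = 128. Work downward with a_k = (k+1)(k+2) a_{k+2} / (2(k - n)):
  a_5 = (6)(7)(128) / (2(5 - 7)) = 5376/(-4) = -1344
  a_3 = (4)(5)(-1344) / (2(3 - 7)) = -26880/(-8) = 3360
  a_1 = (2)(3)(3360) / (2(1 - 7)) = 20160/(-12) = -1680
Hence H_7(x) = 128 x^7 - 1344 x^5 + 3360 x^3 - 1680 x.

H_7(x); series = 128 x^7 - 1344 x^5 + 3360 x^3 - 1680 x


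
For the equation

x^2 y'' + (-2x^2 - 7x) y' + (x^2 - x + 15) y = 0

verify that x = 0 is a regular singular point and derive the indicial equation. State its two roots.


Divide by x^2 to reach normal form y'' + P_1(x) y' + P_2(x) y = 0 with P_1(x) = -2 - 7/x and P_2(x) = 1 - 1/x + 15/x^2.
x = 0 is a singular point because the y'-coefficient -2 - 7/x has a pole at x = 0 and the y-coefficient 1 - 1/x + 15/x^2 has a pole at x = 0.
It is a regular singular point because x P_1(x) = p(x) = -2x - 7 and x^2 P_2(x) = q(x) = x^2 - x + 15 are polynomials, hence analytic at x = 0.
p(0) = -7,  q(0) = 15.
Indicial equation: r(r-1) + p(0) r + q(0) = 0, i.e. r^2 + (p(0) - 1) r + q(0) = 0, i.e. r^2 - 8 r + 15 = 0.
Discriminant: (-8)^2 - 4(15) = 4, so r = (8 ± 2)/2.
Solving: r_1 = 5, r_2 = 3.

indicial: r^2 - 8 r + 15 = 0; roots r_1 = 5, r_2 = 3


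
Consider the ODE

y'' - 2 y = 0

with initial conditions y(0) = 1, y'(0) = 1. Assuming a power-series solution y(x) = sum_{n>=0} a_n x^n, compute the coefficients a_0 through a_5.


Ansatz: y(x) = sum_{n>=0} a_n x^n, so y'(x) = sum_{n>=1} n a_n x^(n-1) and y''(x) = sum_{n>=2} n(n-1) a_n x^(n-2).
Substitute into P(x) y'' + Q(x) y' + R(x) y = 0 with P(x) = 1, Q(x) = 0, R(x) = -2, and match powers of x.
Initial conditions: a_0 = 1, a_1 = 1.
Setting the coefficient of each power of x to zero and solving order by order (substituting the coefficients already found):
  x^0: 2 a_2 - 2 a_0 = 0  ->  2 a_2 = 2 a_0 = 2  ->  a_2 = 1
  x^1: 6 a_3 - 2 a_1 = 0  ->  6 a_3 = 2 a_1 = 2  ->  a_3 = 1/3
  x^2: 12 a_4 - 2 a_2 = 0  ->  12 a_4 = 2 a_2 = 2  ->  a_4 = 1/6
  x^3: 20 a_5 - 2 a_3 = 0  ->  20 a_5 = 2 a_3 = 2/3  ->  a_5 = 1/30
Truncated series: y(x) = 1 + x + x^2 + (1/3) x^3 + (1/6) x^4 + (1/30) x^5 + O(x^6).

a_0 = 1; a_1 = 1; a_2 = 1; a_3 = 1/3; a_4 = 1/6; a_5 = 1/30


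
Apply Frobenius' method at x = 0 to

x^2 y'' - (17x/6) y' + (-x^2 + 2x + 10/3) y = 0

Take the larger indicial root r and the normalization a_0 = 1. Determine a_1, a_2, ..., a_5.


Write in Frobenius form y'' + (p(x)/x) y' + (q(x)/x^2) y = 0:
  p(x) = -17/6,  q(x) = -x^2 + 2x + 10/3.
Indicial equation: r(r-1) + (-17/6) r + (10/3) = 0 -> roots r_1 = 5/2, r_2 = 4/3.
Take r = r_1 = 5/2. Let y(x) = x^r sum_{n>=0} a_n x^n with a_0 = 1.
Substitute y = x^r sum a_n x^n and match x^{r+n}. The recurrence is
  D(n) a_n + 2 a_{n-1} - 1 a_{n-2} = 0,  where D(n) = (r+n)(r+n-1) + (-17/6)(r+n) + (10/3).
  a_n = [-2 a_{n-1} + 1 a_{n-2}] / D(n).
Since the indicial polynomial factors as (r - r_1)(r - r_2), D(n) = (r_1 + n - r_1)(r_1 + n - r_2) = n(n + 7/6).
Evaluating step by step (a_0 = 1):
  n = 1: D(1) = 1(1 + 7/6) = 13/6; numerator = -2(1) = -2; a_1 = (-2)/(13/6) = -12/13
  n = 2: D(2) = 2(2 + 7/6) = 19/3; numerator = -2(-12/13) + 1(1) = 37/13; a_2 = (37/13)/(19/3) = 111/247
  n = 3: D(3) = 3(3 + 7/6) = 25/2; numerator = -2(111/247) + 1(-12/13) = -450/247; a_3 = (-450/247)/(25/2) = -36/247
  n = 4: D(4) = 4(4 + 7/6) = 62/3; numerator = -2(-36/247) + 1(111/247) = 183/247; a_4 = (183/247)/(62/3) = 549/15314
  n = 5: D(5) = 5(5 + 7/6) = 185/6; numerator = -2(549/15314) + 1(-36/247) = -1665/7657; a_5 = (-1665/7657)/(185/6) = -54/7657

r = 5/2; a_0 = 1; a_1 = -12/13; a_2 = 111/247; a_3 = -36/247; a_4 = 549/15314; a_5 = -54/7657


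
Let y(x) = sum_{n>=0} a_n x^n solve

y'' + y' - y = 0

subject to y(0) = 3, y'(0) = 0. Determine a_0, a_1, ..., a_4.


Ansatz: y(x) = sum_{n>=0} a_n x^n, so y'(x) = sum_{n>=1} n a_n x^(n-1) and y''(x) = sum_{n>=2} n(n-1) a_n x^(n-2).
Substitute into P(x) y'' + Q(x) y' + R(x) y = 0 with P(x) = 1, Q(x) = 1, R(x) = -1, and match powers of x.
Initial conditions: a_0 = 3, a_1 = 0.
Setting the coefficient of each power of x to zero and solving order by order (substituting the coefficients already found):
  x^0: 2 a_2 + a_1 - a_0 = 0  ->  2 a_2 = -a_1 + a_0 = 3  ->  a_2 = 3/2
  x^1: 6 a_3 + 2 a_2 - a_1 = 0  ->  6 a_3 = -2 a_2 + a_1 = -3  ->  a_3 = -1/2
  x^2: 12 a_4 + 3 a_3 - a_2 = 0  ->  12 a_4 = -3 a_3 + a_2 = 3  ->  a_4 = 1/4
Truncated series: y(x) = 3 + (3/2) x^2 - (1/2) x^3 + (1/4) x^4 + O(x^5).

a_0 = 3; a_1 = 0; a_2 = 3/2; a_3 = -1/2; a_4 = 1/4


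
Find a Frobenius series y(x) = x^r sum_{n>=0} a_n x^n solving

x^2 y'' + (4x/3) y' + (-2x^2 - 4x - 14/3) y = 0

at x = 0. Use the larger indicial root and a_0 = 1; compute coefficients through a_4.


Write in Frobenius form y'' + (p(x)/x) y' + (q(x)/x^2) y = 0:
  p(x) = 4/3,  q(x) = -2x^2 - 4x - 14/3.
Indicial equation: r(r-1) + (4/3) r + (-14/3) = 0 -> roots r_1 = 2, r_2 = -7/3.
Take r = r_1 = 2. Let y(x) = x^r sum_{n>=0} a_n x^n with a_0 = 1.
Substitute y = x^r sum a_n x^n and match x^{r+n}. The recurrence is
  D(n) a_n - 4 a_{n-1} - 2 a_{n-2} = 0,  where D(n) = (r+n)(r+n-1) + (4/3)(r+n) + (-14/3).
  a_n = [4 a_{n-1} + 2 a_{n-2}] / D(n).
Since the indicial polynomial factors as (r - r_1)(r - r_2), D(n) = (r_1 + n - r_1)(r_1 + n - r_2) = n(n + 13/3).
Evaluating step by step (a_0 = 1):
  n = 1: D(1) = 1(1 + 13/3) = 16/3; numerator = 4(1) = 4; a_1 = (4)/(16/3) = 3/4
  n = 2: D(2) = 2(2 + 13/3) = 38/3; numerator = 4(3/4) + 2(1) = 5; a_2 = (5)/(38/3) = 15/38
  n = 3: D(3) = 3(3 + 13/3) = 22; numerator = 4(15/38) + 2(3/4) = 117/38; a_3 = (117/38)/(22) = 117/836
  n = 4: D(4) = 4(4 + 13/3) = 100/3; numerator = 4(117/836) + 2(15/38) = 282/209; a_4 = (282/209)/(100/3) = 423/10450

r = 2; a_0 = 1; a_1 = 3/4; a_2 = 15/38; a_3 = 117/836; a_4 = 423/10450


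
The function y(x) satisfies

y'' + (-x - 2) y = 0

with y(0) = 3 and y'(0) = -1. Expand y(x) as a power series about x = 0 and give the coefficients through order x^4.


Ansatz: y(x) = sum_{n>=0} a_n x^n, so y'(x) = sum_{n>=1} n a_n x^(n-1) and y''(x) = sum_{n>=2} n(n-1) a_n x^(n-2).
Substitute into P(x) y'' + Q(x) y' + R(x) y = 0 with P(x) = 1, Q(x) = 0, R(x) = -x - 2, and match powers of x.
Initial conditions: a_0 = 3, a_1 = -1.
Setting the coefficient of each power of x to zero and solving order by order (substituting the coefficients already found):
  x^0: 2 a_2 - 2 a_0 = 0  ->  2 a_2 = 2 a_0 = 6  ->  a_2 = 3
  x^1: 6 a_3 - 2 a_1 - a_0 = 0  ->  6 a_3 = 2 a_1 + a_0 = 1  ->  a_3 = 1/6
  x^2: 12 a_4 - 2 a_2 - a_1 = 0  ->  12 a_4 = 2 a_2 + a_1 = 5  ->  a_4 = 5/12
Truncated series: y(x) = 3 - x + 3 x^2 + (1/6) x^3 + (5/12) x^4 + O(x^5).

a_0 = 3; a_1 = -1; a_2 = 3; a_3 = 1/6; a_4 = 5/12


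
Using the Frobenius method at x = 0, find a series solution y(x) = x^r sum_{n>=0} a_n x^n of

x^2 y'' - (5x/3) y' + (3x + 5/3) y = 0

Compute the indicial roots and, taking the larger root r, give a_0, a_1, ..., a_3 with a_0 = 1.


Write in Frobenius form y'' + (p(x)/x) y' + (q(x)/x^2) y = 0:
  p(x) = -5/3,  q(x) = 3x + 5/3.
Indicial equation: r(r-1) + (-5/3) r + (5/3) = 0 -> roots r_1 = 5/3, r_2 = 1.
Take r = r_1 = 5/3. Let y(x) = x^r sum_{n>=0} a_n x^n with a_0 = 1.
Substitute y = x^r sum a_n x^n and match x^{r+n}. The recurrence is
  D(n) a_n + 3 a_{n-1} = 0,  where D(n) = (r+n)(r+n-1) + (-5/3)(r+n) + (5/3).
  a_n = -3 / D(n) * a_{n-1}.
Since the indicial polynomial factors as (r - r_1)(r - r_2), D(n) = (r_1 + n - r_1)(r_1 + n - r_2) = n(n + 2/3).
Evaluating step by step (a_0 = 1):
  n = 1: D(1) = 1(1 + 2/3) = 5/3; numerator = -3(1) = -3; a_1 = (-3)/(5/3) = -9/5
  n = 2: D(2) = 2(2 + 2/3) = 16/3; numerator = -3(-9/5) = 27/5; a_2 = (27/5)/(16/3) = 81/80
  n = 3: D(3) = 3(3 + 2/3) = 11; numerator = -3(81/80) = -243/80; a_3 = (-243/80)/(11) = -243/880

r = 5/3; a_0 = 1; a_1 = -9/5; a_2 = 81/80; a_3 = -243/880


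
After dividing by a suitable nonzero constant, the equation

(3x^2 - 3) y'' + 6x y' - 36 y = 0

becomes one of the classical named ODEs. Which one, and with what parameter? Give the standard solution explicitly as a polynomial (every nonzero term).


All three coefficients share the factor -3; dividing through by -3 gives  (1 - x^2) y'' - 2x y' + 12 y = 0.
This matches the Legendre equation (1 - x^2) y'' - 2x y' + n(n+1) y = 0 (note the -2x y' term) with n(n+1) = 12, so n = 3; the polynomial solution is P_3(x).
With y = sum_k a_k x^k, matching x^k gives (k+2)(k+1) a_{k+2} = [k(k+1) - n(n+1)] a_k = (k - 3)(k + 4) a_k. The right side vanishes at k = 3, so the series with the parity of 3 terminates at degree 3.
Standard normalization (P_n(1) = 1): leading coefficient (2n)!/(2^n (n!)^2) = 720/(8*36) = 5/2, so a_3 = 5/2. Work downward with a_k = (k+1)(k+2) a_{k+2} / ((k - 3)(k + 4)):
  a_1 = (2)(3)(5/2) / ((1 - 3)(1 + 4)) = 15/(-10) = -3/2
Hence P_3(x) = 5 x^3/2 - 3 x/2.

P_3(x); series = 5 x^3/2 - 3 x/2


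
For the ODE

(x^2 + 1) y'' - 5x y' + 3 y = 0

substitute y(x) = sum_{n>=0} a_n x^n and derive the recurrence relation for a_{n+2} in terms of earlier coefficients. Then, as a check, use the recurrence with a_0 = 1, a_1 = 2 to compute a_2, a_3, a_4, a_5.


Substitute y = sum_n a_n x^n.
(1 + 1 x^2) y'' contributes (n+2)(n+1) a_{n+2} + n(n-1) a_n at x^n.
-5 x y'(x) contributes -5 n a_n at x^n.
3 y(x) contributes 3 a_n at x^n.
Matching x^n: (n+2)(n+1) a_{n+2} + (n(n-1) - 5 n + 3) a_n = 0.
Thus a_{n+2} = (-n(n-1) + 5 n - 3) / ((n+1)(n+2)) * a_n.

Check with a_0 = 1, a_1 = 2 (apply the recurrence for n = 0, 1, 2, 3): a_0 = 1, a_1 = 2, a_2 = -3/2, a_3 = 2/3, a_4 = -5/8, a_5 = 1/5.

a_(n+2) = (-n(n-1) + 5 n - 3) / ((n+1)(n+2)) * a_n; check: a_0 = 1, a_1 = 2, a_2 = -3/2, a_3 = 2/3, a_4 = -5/8, a_5 = 1/5


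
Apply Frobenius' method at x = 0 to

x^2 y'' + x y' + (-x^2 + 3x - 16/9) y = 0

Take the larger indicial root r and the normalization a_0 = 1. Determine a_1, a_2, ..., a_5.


Write in Frobenius form y'' + (p(x)/x) y' + (q(x)/x^2) y = 0:
  p(x) = 1,  q(x) = -x^2 + 3x - 16/9.
Indicial equation: r(r-1) + (1) r + (-16/9) = 0 -> roots r_1 = 4/3, r_2 = -4/3.
Take r = r_1 = 4/3. Let y(x) = x^r sum_{n>=0} a_n x^n with a_0 = 1.
Substitute y = x^r sum a_n x^n and match x^{r+n}. The recurrence is
  D(n) a_n + 3 a_{n-1} - 1 a_{n-2} = 0,  where D(n) = (r+n)(r+n-1) + (1)(r+n) + (-16/9).
  a_n = [-3 a_{n-1} + 1 a_{n-2}] / D(n).
Since the indicial polynomial factors as (r - r_1)(r - r_2), D(n) = (r_1 + n - r_1)(r_1 + n - r_2) = n(n + 8/3).
Evaluating step by step (a_0 = 1):
  n = 1: D(1) = 1(1 + 8/3) = 11/3; numerator = -3(1) = -3; a_1 = (-3)/(11/3) = -9/11
  n = 2: D(2) = 2(2 + 8/3) = 28/3; numerator = -3(-9/11) + 1(1) = 38/11; a_2 = (38/11)/(28/3) = 57/154
  n = 3: D(3) = 3(3 + 8/3) = 17; numerator = -3(57/154) + 1(-9/11) = -27/14; a_3 = (-27/14)/(17) = -27/238
  n = 4: D(4) = 4(4 + 8/3) = 80/3; numerator = -3(-27/238) + 1(57/154) = 930/1309; a_4 = (930/1309)/(80/3) = 279/10472
  n = 5: D(5) = 5(5 + 8/3) = 115/3; numerator = -3(279/10472) + 1(-27/238) = -2025/10472; a_5 = (-2025/10472)/(115/3) = -1215/240856

r = 4/3; a_0 = 1; a_1 = -9/11; a_2 = 57/154; a_3 = -27/238; a_4 = 279/10472; a_5 = -1215/240856


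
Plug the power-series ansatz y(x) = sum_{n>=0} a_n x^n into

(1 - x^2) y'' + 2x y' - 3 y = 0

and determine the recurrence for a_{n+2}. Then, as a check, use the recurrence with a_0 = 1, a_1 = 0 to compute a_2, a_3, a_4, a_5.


Substitute y = sum_n a_n x^n.
(1 - 1 x^2) y'' contributes (n+2)(n+1) a_{n+2} - n(n-1) a_n at x^n.
2 x y'(x) contributes 2 n a_n at x^n.
-3 y(x) contributes -3 a_n at x^n.
Matching x^n: (n+2)(n+1) a_{n+2} + (-n(n-1) + 2 n - 3) a_n = 0.
Thus a_{n+2} = (n(n-1) - 2 n + 3) / ((n+1)(n+2)) * a_n.

Check with a_0 = 1, a_1 = 0 (apply the recurrence for n = 0, 1, 2, 3): a_0 = 1, a_1 = 0, a_2 = 3/2, a_3 = 0, a_4 = 1/8, a_5 = 0.

a_(n+2) = (n(n-1) - 2 n + 3) / ((n+1)(n+2)) * a_n; check: a_0 = 1, a_1 = 0, a_2 = 3/2, a_3 = 0, a_4 = 1/8, a_5 = 0


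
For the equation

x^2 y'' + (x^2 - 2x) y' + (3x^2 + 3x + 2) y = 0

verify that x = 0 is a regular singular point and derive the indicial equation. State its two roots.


Divide by x^2 to reach normal form y'' + P_1(x) y' + P_2(x) y = 0 with P_1(x) = 1 - 2/x and P_2(x) = 3 + 3/x + 2/x^2.
x = 0 is a singular point because the y'-coefficient 1 - 2/x has a pole at x = 0 and the y-coefficient 3 + 3/x + 2/x^2 has a pole at x = 0.
It is a regular singular point because x P_1(x) = p(x) = x - 2 and x^2 P_2(x) = q(x) = 3x^2 + 3x + 2 are polynomials, hence analytic at x = 0.
p(0) = -2,  q(0) = 2.
Indicial equation: r(r-1) + p(0) r + q(0) = 0, i.e. r^2 + (p(0) - 1) r + q(0) = 0, i.e. r^2 - 3 r + 2 = 0.
Discriminant: (-3)^2 - 4(2) = 1, so r = (3 ± 1)/2.
Solving: r_1 = 2, r_2 = 1.

indicial: r^2 - 3 r + 2 = 0; roots r_1 = 2, r_2 = 1


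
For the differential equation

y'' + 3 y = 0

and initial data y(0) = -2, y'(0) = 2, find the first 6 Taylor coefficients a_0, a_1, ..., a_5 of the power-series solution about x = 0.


Ansatz: y(x) = sum_{n>=0} a_n x^n, so y'(x) = sum_{n>=1} n a_n x^(n-1) and y''(x) = sum_{n>=2} n(n-1) a_n x^(n-2).
Substitute into P(x) y'' + Q(x) y' + R(x) y = 0 with P(x) = 1, Q(x) = 0, R(x) = 3, and match powers of x.
Initial conditions: a_0 = -2, a_1 = 2.
Setting the coefficient of each power of x to zero and solving order by order (substituting the coefficients already found):
  x^0: 2 a_2 + 3 a_0 = 0  ->  2 a_2 = -3 a_0 = 6  ->  a_2 = 3
  x^1: 6 a_3 + 3 a_1 = 0  ->  6 a_3 = -3 a_1 = -6  ->  a_3 = -1
  x^2: 12 a_4 + 3 a_2 = 0  ->  12 a_4 = -3 a_2 = -9  ->  a_4 = -3/4
  x^3: 20 a_5 + 3 a_3 = 0  ->  20 a_5 = -3 a_3 = 3  ->  a_5 = 3/20
Truncated series: y(x) = -2 + 2 x + 3 x^2 - x^3 - (3/4) x^4 + (3/20) x^5 + O(x^6).

a_0 = -2; a_1 = 2; a_2 = 3; a_3 = -1; a_4 = -3/4; a_5 = 3/20


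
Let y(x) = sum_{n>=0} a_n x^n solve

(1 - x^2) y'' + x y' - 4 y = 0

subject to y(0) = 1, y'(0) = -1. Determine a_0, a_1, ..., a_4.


Ansatz: y(x) = sum_{n>=0} a_n x^n, so y'(x) = sum_{n>=1} n a_n x^(n-1) and y''(x) = sum_{n>=2} n(n-1) a_n x^(n-2).
Substitute into P(x) y'' + Q(x) y' + R(x) y = 0 with P(x) = 1 - x^2, Q(x) = x, R(x) = -4, and match powers of x.
Initial conditions: a_0 = 1, a_1 = -1.
Setting the coefficient of each power of x to zero and solving order by order (substituting the coefficients already found):
  x^0: 2 a_2 - 4 a_0 = 0  ->  2 a_2 = 4 a_0 = 4  ->  a_2 = 2
  x^1: 6 a_3 - 3 a_1 = 0  ->  6 a_3 = 3 a_1 = -3  ->  a_3 = -1/2
  x^2: 12 a_4 - 4 a_2 = 0  ->  12 a_4 = 4 a_2 = 8  ->  a_4 = 2/3
Truncated series: y(x) = 1 - x + 2 x^2 - (1/2) x^3 + (2/3) x^4 + O(x^5).

a_0 = 1; a_1 = -1; a_2 = 2; a_3 = -1/2; a_4 = 2/3


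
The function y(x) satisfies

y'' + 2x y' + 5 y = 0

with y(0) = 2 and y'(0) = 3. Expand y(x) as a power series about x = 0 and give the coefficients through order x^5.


Ansatz: y(x) = sum_{n>=0} a_n x^n, so y'(x) = sum_{n>=1} n a_n x^(n-1) and y''(x) = sum_{n>=2} n(n-1) a_n x^(n-2).
Substitute into P(x) y'' + Q(x) y' + R(x) y = 0 with P(x) = 1, Q(x) = 2x, R(x) = 5, and match powers of x.
Initial conditions: a_0 = 2, a_1 = 3.
Setting the coefficient of each power of x to zero and solving order by order (substituting the coefficients already found):
  x^0: 2 a_2 + 5 a_0 = 0  ->  2 a_2 = -5 a_0 = -10  ->  a_2 = -5
  x^1: 6 a_3 + 7 a_1 = 0  ->  6 a_3 = -7 a_1 = -21  ->  a_3 = -7/2
  x^2: 12 a_4 + 9 a_2 = 0  ->  12 a_4 = -9 a_2 = 45  ->  a_4 = 15/4
  x^3: 20 a_5 + 11 a_3 = 0  ->  20 a_5 = -11 a_3 = 77/2  ->  a_5 = 77/40
Truncated series: y(x) = 2 + 3 x - 5 x^2 - (7/2) x^3 + (15/4) x^4 + (77/40) x^5 + O(x^6).

a_0 = 2; a_1 = 3; a_2 = -5; a_3 = -7/2; a_4 = 15/4; a_5 = 77/40


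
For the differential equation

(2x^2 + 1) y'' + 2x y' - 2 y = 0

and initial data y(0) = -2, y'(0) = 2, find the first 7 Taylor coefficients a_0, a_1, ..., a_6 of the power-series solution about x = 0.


Ansatz: y(x) = sum_{n>=0} a_n x^n, so y'(x) = sum_{n>=1} n a_n x^(n-1) and y''(x) = sum_{n>=2} n(n-1) a_n x^(n-2).
Substitute into P(x) y'' + Q(x) y' + R(x) y = 0 with P(x) = 2x^2 + 1, Q(x) = 2x, R(x) = -2, and match powers of x.
Initial conditions: a_0 = -2, a_1 = 2.
Setting the coefficient of each power of x to zero and solving order by order (substituting the coefficients already found):
  x^0: 2 a_2 - 2 a_0 = 0  ->  2 a_2 = 2 a_0 = -4  ->  a_2 = -2
  x^1: 6 a_3 = 0  ->  a_3 = 0
  x^2: 12 a_4 + 6 a_2 = 0  ->  12 a_4 = -6 a_2 = 12  ->  a_4 = 1
  x^3: 20 a_5 + 16 a_3 = 0  ->  20 a_5 = -16 a_3 = 0  ->  a_5 = 0
  x^4: 30 a_6 + 30 a_4 = 0  ->  30 a_6 = -30 a_4 = -30  ->  a_6 = -1
Truncated series: y(x) = -2 + 2 x - 2 x^2 + x^4 - x^6 + O(x^7).

a_0 = -2; a_1 = 2; a_2 = -2; a_3 = 0; a_4 = 1; a_5 = 0; a_6 = -1


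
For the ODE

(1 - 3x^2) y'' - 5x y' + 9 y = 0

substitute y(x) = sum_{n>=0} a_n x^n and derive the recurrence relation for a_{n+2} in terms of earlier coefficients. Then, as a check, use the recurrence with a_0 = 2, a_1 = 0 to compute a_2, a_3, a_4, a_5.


Substitute y = sum_n a_n x^n.
(1 - 3 x^2) y'' contributes (n+2)(n+1) a_{n+2} - 3 n(n-1) a_n at x^n.
-5 x y'(x) contributes -5 n a_n at x^n.
9 y(x) contributes 9 a_n at x^n.
Matching x^n: (n+2)(n+1) a_{n+2} + (-3 n(n-1) - 5 n + 9) a_n = 0.
Thus a_{n+2} = (3 n(n-1) + 5 n - 9) / ((n+1)(n+2)) * a_n.

Check with a_0 = 2, a_1 = 0 (apply the recurrence for n = 0, 1, 2, 3): a_0 = 2, a_1 = 0, a_2 = -9, a_3 = 0, a_4 = -21/4, a_5 = 0.

a_(n+2) = (3 n(n-1) + 5 n - 9) / ((n+1)(n+2)) * a_n; check: a_0 = 2, a_1 = 0, a_2 = -9, a_3 = 0, a_4 = -21/4, a_5 = 0


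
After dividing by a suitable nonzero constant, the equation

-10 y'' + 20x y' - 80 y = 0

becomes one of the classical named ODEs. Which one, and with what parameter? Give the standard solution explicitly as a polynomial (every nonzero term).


All three coefficients share the factor -10; dividing through by -10 gives  y'' - 2x y' + 8 y = 0.
This matches the Hermite equation y'' - 2x y' + 2n y = 0 with 2n = 8, so n = 4; the polynomial solution is H_4(x).
With y = sum_k a_k x^k, matching x^k gives (k+2)(k+1) a_{k+2} = 2(k - n) a_k = 2(k - 4) a_k. The right side vanishes at k = 4, so the series with the parity of 4 terminates at degree 4.
Standard normalization: leading coefficient of H_n is 2^n, so a_4 = 2^4 = 16. Work downward with a_k = (k+1)(k+2) a_{k+2} / (2(k - n)):
  a_2 = (3)(4)(16) / (2(2 - 4)) = 192/(-4) = -48
  a_0 = (1)(2)(-48) / (2(0 - 4)) = -96/(-8) = 12
Hence H_4(x) = 16 x^4 - 48 x^2 + 12.

H_4(x); series = 16 x^4 - 48 x^2 + 12


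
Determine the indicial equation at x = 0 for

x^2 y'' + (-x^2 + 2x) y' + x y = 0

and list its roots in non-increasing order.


Divide by x^2 to reach normal form y'' + P_1(x) y' + P_2(x) y = 0 with P_1(x) = -1 + 2/x and P_2(x) = 1/x.
x = 0 is a singular point because the y'-coefficient -1 + 2/x has a pole at x = 0 and the y-coefficient 1/x has a pole at x = 0.
It is a regular singular point because x P_1(x) = p(x) = 2 - x and x^2 P_2(x) = q(x) = x are polynomials, hence analytic at x = 0.
p(0) = 2,  q(0) = 0.
Indicial equation: r(r-1) + p(0) r + q(0) = 0, i.e. r^2 + (p(0) - 1) r + q(0) = 0, i.e. r^2 + 1 r = 0.
Discriminant: (1)^2 - 4(0) = 1, so r = (-1 ± 1)/2.
Solving: r_1 = 0, r_2 = -1.

indicial: r^2 + 1 r = 0; roots r_1 = 0, r_2 = -1


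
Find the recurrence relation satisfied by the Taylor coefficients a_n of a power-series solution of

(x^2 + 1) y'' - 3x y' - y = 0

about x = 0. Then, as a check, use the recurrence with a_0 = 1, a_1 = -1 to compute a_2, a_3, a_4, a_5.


Substitute y = sum_n a_n x^n.
(1 + 1 x^2) y'' contributes (n+2)(n+1) a_{n+2} + n(n-1) a_n at x^n.
-3 x y'(x) contributes -3 n a_n at x^n.
-y(x) contributes -1 a_n at x^n.
Matching x^n: (n+2)(n+1) a_{n+2} + (n(n-1) - 3 n - 1) a_n = 0.
Thus a_{n+2} = (-n(n-1) + 3 n + 1) / ((n+1)(n+2)) * a_n.

Check with a_0 = 1, a_1 = -1 (apply the recurrence for n = 0, 1, 2, 3): a_0 = 1, a_1 = -1, a_2 = 1/2, a_3 = -2/3, a_4 = 5/24, a_5 = -2/15.

a_(n+2) = (-n(n-1) + 3 n + 1) / ((n+1)(n+2)) * a_n; check: a_0 = 1, a_1 = -1, a_2 = 1/2, a_3 = -2/3, a_4 = 5/24, a_5 = -2/15


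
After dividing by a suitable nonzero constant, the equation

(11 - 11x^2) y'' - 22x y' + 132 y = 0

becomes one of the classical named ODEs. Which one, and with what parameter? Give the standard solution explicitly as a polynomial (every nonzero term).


All three coefficients share the factor 11; dividing through by 11 gives  (1 - x^2) y'' - 2x y' + 12 y = 0.
This matches the Legendre equation (1 - x^2) y'' - 2x y' + n(n+1) y = 0 (note the -2x y' term) with n(n+1) = 12, so n = 3; the polynomial solution is P_3(x).
With y = sum_k a_k x^k, matching x^k gives (k+2)(k+1) a_{k+2} = [k(k+1) - n(n+1)] a_k = (k - 3)(k + 4) a_k. The right side vanishes at k = 3, so the series with the parity of 3 terminates at degree 3.
Standard normalization (P_n(1) = 1): leading coefficient (2n)!/(2^n (n!)^2) = 720/(8*36) = 5/2, so a_3 = 5/2. Work downward with a_k = (k+1)(k+2) a_{k+2} / ((k - 3)(k + 4)):
  a_1 = (2)(3)(5/2) / ((1 - 3)(1 + 4)) = 15/(-10) = -3/2
Hence P_3(x) = 5 x^3/2 - 3 x/2.

P_3(x); series = 5 x^3/2 - 3 x/2


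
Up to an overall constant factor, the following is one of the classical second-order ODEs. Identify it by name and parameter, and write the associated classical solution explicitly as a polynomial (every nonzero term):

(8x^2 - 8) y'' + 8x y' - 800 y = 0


All three coefficients share the factor -8; dividing through by -8 gives  (1 - x^2) y'' - x y' + 100 y = 0.
This matches the Chebyshev equation (1 - x^2) y'' - x y' + n^2 y = 0 (note the -x y' term, not -2x y') with n^2 = 100, so n = 10; the polynomial solution is T_10(x).
With y = sum_k a_k x^k, matching x^k gives (k+2)(k+1) a_{k+2} = (k^2 - n^2) a_k = (k - 10)(k + 10) a_k. The right side vanishes at k = 10, so the series with the parity of 10 terminates at degree 10.
Standard normalization: leading coefficient of T_n is 2^(n-1), so a_10 = 2^9 = 512. Work downward with a_k = (k+1)(k+2) a_{k+2} / ((k - 10)(k + 10)):
  a_8 = (9)(10)(512) / ((8 - 10)(8 + 10)) = 46080/(-36) = -1280
  a_6 = (7)(8)(-1280) / ((6 - 10)(6 + 10)) = -71680/(-64) = 1120
  a_4 = (5)(6)(1120) / ((4 - 10)(4 + 10)) = 33600/(-84) = -400
  a_2 = (3)(4)(-400) / ((2 - 10)(2 + 10)) = -4800/(-96) = 50
  a_0 = (1)(2)(50) / ((0 - 10)(0 + 10)) = 100/(-100) = -1
Hence T_10(x) = 512 x^10 - 1280 x^8 + 1120 x^6 - 400 x^4 + 50 x^2 - 1.

T_10(x); series = 512 x^10 - 1280 x^8 + 1120 x^6 - 400 x^4 + 50 x^2 - 1


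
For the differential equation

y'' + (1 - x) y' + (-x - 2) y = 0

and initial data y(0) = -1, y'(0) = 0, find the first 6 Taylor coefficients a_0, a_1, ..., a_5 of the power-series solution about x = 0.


Ansatz: y(x) = sum_{n>=0} a_n x^n, so y'(x) = sum_{n>=1} n a_n x^(n-1) and y''(x) = sum_{n>=2} n(n-1) a_n x^(n-2).
Substitute into P(x) y'' + Q(x) y' + R(x) y = 0 with P(x) = 1, Q(x) = 1 - x, R(x) = -x - 2, and match powers of x.
Initial conditions: a_0 = -1, a_1 = 0.
Setting the coefficient of each power of x to zero and solving order by order (substituting the coefficients already found):
  x^0: 2 a_2 + a_1 - 2 a_0 = 0  ->  2 a_2 = -a_1 + 2 a_0 = -2  ->  a_2 = -1
  x^1: 6 a_3 + 2 a_2 - 3 a_1 - a_0 = 0  ->  6 a_3 = -2 a_2 + 3 a_1 + a_0 = 1  ->  a_3 = 1/6
  x^2: 12 a_4 + 3 a_3 - 4 a_2 - a_1 = 0  ->  12 a_4 = -3 a_3 + 4 a_2 + a_1 = -9/2  ->  a_4 = -3/8
  x^3: 20 a_5 + 4 a_4 - 5 a_3 - a_2 = 0  ->  20 a_5 = -4 a_4 + 5 a_3 + a_2 = 4/3  ->  a_5 = 1/15
Truncated series: y(x) = -1 - x^2 + (1/6) x^3 - (3/8) x^4 + (1/15) x^5 + O(x^6).

a_0 = -1; a_1 = 0; a_2 = -1; a_3 = 1/6; a_4 = -3/8; a_5 = 1/15


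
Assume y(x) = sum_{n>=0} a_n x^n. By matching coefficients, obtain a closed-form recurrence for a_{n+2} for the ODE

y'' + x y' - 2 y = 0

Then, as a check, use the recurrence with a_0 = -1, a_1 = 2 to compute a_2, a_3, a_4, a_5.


Substitute y = sum_n a_n x^n.
y''(x) has coefficient (n+2)(n+1) a_{n+2} at x^n;
x y'(x) has coefficient n a_n at x^n (shift);
-2 y(x) has coefficient -2 a_n at x^n.
Matching x^n: (n+2)(n+1) a_{n+2} + (n - 2) a_n = 0.
Thus a_{n+2} = (-n + 2) / ((n+1)(n+2)) * a_n.

Check with a_0 = -1, a_1 = 2 (apply the recurrence for n = 0, 1, 2, 3): a_0 = -1, a_1 = 2, a_2 = -1, a_3 = 1/3, a_4 = 0, a_5 = -1/60.

a_(n+2) = (-n + 2) / ((n+1)(n+2)) * a_n; check: a_0 = -1, a_1 = 2, a_2 = -1, a_3 = 1/3, a_4 = 0, a_5 = -1/60


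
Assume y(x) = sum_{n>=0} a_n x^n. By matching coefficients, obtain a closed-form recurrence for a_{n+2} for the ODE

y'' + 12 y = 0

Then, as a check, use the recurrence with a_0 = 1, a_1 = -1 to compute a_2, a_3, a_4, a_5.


Substitute y = sum_n a_n x^n into y'' + (const) y = 0.
y''(x) = sum_{n>=0} (n+2)(n+1) a_{n+2} x^n.
The ODE becomes sum_n [(n+2)(n+1) a_{n+2} + 12 a_n] x^n = 0.
Setting each coefficient to zero gives the recurrence:
  (n+2)(n+1) a_{n+2} + 12 a_n = 0,
  a_{n+2} = -12 / ((n+1)(n+2)) a_n.

Check with a_0 = 1, a_1 = -1 (apply the recurrence for n = 0, 1, 2, 3): a_0 = 1, a_1 = -1, a_2 = -6, a_3 = 2, a_4 = 6, a_5 = -6/5.

a_{n+2} = -12/((n+1)(n+2)) * a_n; check: a_0 = 1, a_1 = -1, a_2 = -6, a_3 = 2, a_4 = 6, a_5 = -6/5


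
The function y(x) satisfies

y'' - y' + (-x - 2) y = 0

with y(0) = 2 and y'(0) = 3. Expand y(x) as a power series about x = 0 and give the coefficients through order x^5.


Ansatz: y(x) = sum_{n>=0} a_n x^n, so y'(x) = sum_{n>=1} n a_n x^(n-1) and y''(x) = sum_{n>=2} n(n-1) a_n x^(n-2).
Substitute into P(x) y'' + Q(x) y' + R(x) y = 0 with P(x) = 1, Q(x) = -1, R(x) = -x - 2, and match powers of x.
Initial conditions: a_0 = 2, a_1 = 3.
Setting the coefficient of each power of x to zero and solving order by order (substituting the coefficients already found):
  x^0: 2 a_2 - a_1 - 2 a_0 = 0  ->  2 a_2 = a_1 + 2 a_0 = 7  ->  a_2 = 7/2
  x^1: 6 a_3 - 2 a_2 - 2 a_1 - a_0 = 0  ->  6 a_3 = 2 a_2 + 2 a_1 + a_0 = 15  ->  a_3 = 5/2
  x^2: 12 a_4 - 3 a_3 - 2 a_2 - a_1 = 0  ->  12 a_4 = 3 a_3 + 2 a_2 + a_1 = 35/2  ->  a_4 = 35/24
  x^3: 20 a_5 - 4 a_4 - 2 a_3 - a_2 = 0  ->  20 a_5 = 4 a_4 + 2 a_3 + a_2 = 43/3  ->  a_5 = 43/60
Truncated series: y(x) = 2 + 3 x + (7/2) x^2 + (5/2) x^3 + (35/24) x^4 + (43/60) x^5 + O(x^6).

a_0 = 2; a_1 = 3; a_2 = 7/2; a_3 = 5/2; a_4 = 35/24; a_5 = 43/60


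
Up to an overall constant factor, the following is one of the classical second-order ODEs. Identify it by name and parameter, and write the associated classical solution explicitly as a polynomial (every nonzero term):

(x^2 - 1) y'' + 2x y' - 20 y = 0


All three coefficients share the factor -1; dividing through by -1 gives  (1 - x^2) y'' - 2x y' + 20 y = 0.
This matches the Legendre equation (1 - x^2) y'' - 2x y' + n(n+1) y = 0 (note the -2x y' term) with n(n+1) = 20, so n = 4; the polynomial solution is P_4(x).
With y = sum_k a_k x^k, matching x^k gives (k+2)(k+1) a_{k+2} = [k(k+1) - n(n+1)] a_k = (k - 4)(k + 5) a_k. The right side vanishes at k = 4, so the series with the parity of 4 terminates at degree 4.
Standard normalization (P_n(1) = 1): leading coefficient (2n)!/(2^n (n!)^2) = 40320/(16*576) = 35/8, so a_4 = 35/8. Work downward with a_k = (k+1)(k+2) a_{k+2} / ((k - 4)(k + 5)):
  a_2 = (3)(4)(35/8) / ((2 - 4)(2 + 5)) = (105/2)/(-14) = -15/4
  a_0 = (1)(2)(-15/4) / ((0 - 4)(0 + 5)) = (-15/2)/(-20) = 3/8
Hence P_4(x) = 35 x^4/8 - 15 x^2/4 + 3/8.

P_4(x); series = 35 x^4/8 - 15 x^2/4 + 3/8


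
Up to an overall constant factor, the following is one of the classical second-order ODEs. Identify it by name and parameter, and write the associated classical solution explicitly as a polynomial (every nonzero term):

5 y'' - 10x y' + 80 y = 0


All three coefficients share the factor 5; dividing through by 5 gives  y'' - 2x y' + 16 y = 0.
This matches the Hermite equation y'' - 2x y' + 2n y = 0 with 2n = 16, so n = 8; the polynomial solution is H_8(x).
With y = sum_k a_k x^k, matching x^k gives (k+2)(k+1) a_{k+2} = 2(k - n) a_k = 2(k - 8) a_k. The right side vanishes at k = 8, so the series with the parity of 8 terminates at degree 8.
Standard normalization: leading coefficient of H_n is 2^n, so a_8 = 2^8 = 256. Work downward with a_k = (k+1)(k+2) a_{k+2} / (2(k - n)):
  a_6 = (7)(8)(256) / (2(6 - 8)) = 14336/(-4) = -3584
  a_4 = (5)(6)(-3584) / (2(4 - 8)) = -107520/(-8) = 13440
  a_2 = (3)(4)(13440) / (2(2 - 8)) = 161280/(-12) = -13440
  a_0 = (1)(2)(-13440) / (2(0 - 8)) = -26880/(-16) = 1680
Hence H_8(x) = 256 x^8 - 3584 x^6 + 13440 x^4 - 13440 x^2 + 1680.

H_8(x); series = 256 x^8 - 3584 x^6 + 13440 x^4 - 13440 x^2 + 1680
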